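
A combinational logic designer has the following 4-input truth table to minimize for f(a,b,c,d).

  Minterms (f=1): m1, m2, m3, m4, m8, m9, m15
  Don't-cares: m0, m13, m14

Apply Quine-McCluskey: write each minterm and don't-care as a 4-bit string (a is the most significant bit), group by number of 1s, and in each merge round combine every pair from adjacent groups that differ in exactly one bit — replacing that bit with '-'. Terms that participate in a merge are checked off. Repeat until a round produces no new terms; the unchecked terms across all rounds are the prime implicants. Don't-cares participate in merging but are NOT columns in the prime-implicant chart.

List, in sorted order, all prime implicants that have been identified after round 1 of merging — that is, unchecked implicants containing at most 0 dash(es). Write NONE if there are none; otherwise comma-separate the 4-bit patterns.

size-2^0 implicants → 0000(✓)  0001(✓)  0010(✓)  0011(✓)  0100(✓)  1000(✓)  1001(✓)  1101(✓)  1110(✓)  1111(✓)
size-2^1 implicants → -000(✓)  -001(✓)  0-00  00-0(✓)  00-1(✓)  000-(✓)  001-(✓)  1-01  100-(✓)  11-1  111-
size-2^2 implicants → -00-  00--
Unchecked terms (primes): -00-, 0-00, 00--, 1-01, 11-1, 111-

NONE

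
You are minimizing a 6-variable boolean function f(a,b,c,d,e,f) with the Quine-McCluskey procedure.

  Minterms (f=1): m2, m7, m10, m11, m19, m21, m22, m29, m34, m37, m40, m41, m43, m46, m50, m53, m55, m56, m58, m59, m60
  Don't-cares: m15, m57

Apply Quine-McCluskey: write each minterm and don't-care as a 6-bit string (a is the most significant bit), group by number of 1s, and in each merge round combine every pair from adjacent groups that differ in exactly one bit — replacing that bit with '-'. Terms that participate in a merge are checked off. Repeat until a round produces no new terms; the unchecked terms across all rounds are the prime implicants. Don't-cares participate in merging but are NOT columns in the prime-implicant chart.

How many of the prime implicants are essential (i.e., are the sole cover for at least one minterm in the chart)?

Round 0: 000010✓ 000111✓ 001010✓ 001011✓ 001111✓ 010011 010101✓ 010110 011101✓ 100010✓ 100101✓ 101000✓ 101001✓ 101011✓ 101110 110010✓ 110101✓ 110111✓ 111000✓ 111001✓ 111010✓ 111011✓ 111100✓
Round 1: -00010 -01011 -10101 00-010 00-111 001-11 00101- 01-101 1-0010 1-0101 1-1000✓ 1-1001✓ 1-1011✓ 1010-1✓ 10100-✓ 11-010 1101-1 111-00 1110-0✓ 1110-1✓ 11100-✓ 11101-✓
Round 2: 1-10-1 1-100- 1110--
PIs = {-00010, -01011, -10101, 00-010, 00-111, 001-11, 00101-, 01-101, 010011, 010110, 1-0010, 1-0101, 1-10-1, 1-100-, 101110, 11-010, 1101-1, 111-00, 1110--}
Coverage chart:
  m2: -00010,00-010
  m7: 00-111 ←essential
  m10: 00-010,00101-
  m11: -01011,001-11,00101-
  m19: 010011 ←essential
  m21: -10101,01-101
  m22: 010110 ←essential
  m29: 01-101 ←essential
  m34: -00010,1-0010
  m37: 1-0101 ←essential
  m40: 1-100- ←essential
  m41: 1-10-1,1-100-
  m43: -01011,1-10-1
  m46: 101110 ←essential
  m50: 1-0010,11-010
  m53: -10101,1-0101,1101-1
  m55: 1101-1 ←essential
  m56: 1-100-,111-00,1110--
  m58: 11-010,1110--
  m59: 1-10-1,1110--
  m60: 111-00 ←essential
Essential: 00-111, 01-101, 010011, 010110, 1-0101, 1-100-, 101110, 1101-1, 111-00

9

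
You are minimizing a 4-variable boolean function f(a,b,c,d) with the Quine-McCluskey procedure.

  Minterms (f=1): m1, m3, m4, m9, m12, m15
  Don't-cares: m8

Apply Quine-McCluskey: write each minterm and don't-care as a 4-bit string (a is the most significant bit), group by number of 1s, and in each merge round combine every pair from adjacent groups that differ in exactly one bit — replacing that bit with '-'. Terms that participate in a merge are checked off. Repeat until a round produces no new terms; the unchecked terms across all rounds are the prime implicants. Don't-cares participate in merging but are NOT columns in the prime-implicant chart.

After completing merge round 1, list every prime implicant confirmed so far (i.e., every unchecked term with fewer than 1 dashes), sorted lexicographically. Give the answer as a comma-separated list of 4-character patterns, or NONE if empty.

1111

Round 0: 0001✓ 0011✓ 0100✓ 1000✓ 1001✓ 1100✓ 1111
Round 1: -001 -100 00-1 1-00 100-
PIs = {-001, -100, 00-1, 1-00, 100-, 1111}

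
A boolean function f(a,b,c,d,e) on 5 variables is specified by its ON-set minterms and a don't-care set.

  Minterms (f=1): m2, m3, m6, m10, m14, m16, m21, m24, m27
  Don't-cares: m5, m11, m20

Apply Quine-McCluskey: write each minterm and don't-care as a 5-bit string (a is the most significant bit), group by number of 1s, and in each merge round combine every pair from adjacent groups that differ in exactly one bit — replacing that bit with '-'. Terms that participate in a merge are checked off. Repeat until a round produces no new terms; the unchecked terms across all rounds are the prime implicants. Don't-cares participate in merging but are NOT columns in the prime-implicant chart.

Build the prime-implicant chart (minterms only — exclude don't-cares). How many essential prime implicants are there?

4

[col 0] 00010*, 00011*, 00101*, 00110*, 01010*, 01011*, 01110*, 10000*, 10100*, 10101*, 11000*, 11011*
[col 1] -0101, -1011, 0-010*, 0-011*, 0-110*, 00-10*, 0001-*, 01-10*, 0101-*, 1-000, 10-00, 1010-
[col 2] 0--10, 0-01-
Prime implicants: -0101, -1011, 0--10, 0-01-, 1-000, 10-00, 1010-
PI chart (minterm → PIs covering it):
  2 | 0--10,0-01-
  3 | 0-01-  (sole → essential)
  6 | 0--10  (sole → essential)
  10 | 0--10,0-01-
  14 | 0--10  (sole → essential)
  16 | 1-000,10-00
  21 | -0101,1010-
  24 | 1-000  (sole → essential)
  27 | -1011  (sole → essential)
Essential prime implicants: -1011, 0--10, 0-01-, 1-000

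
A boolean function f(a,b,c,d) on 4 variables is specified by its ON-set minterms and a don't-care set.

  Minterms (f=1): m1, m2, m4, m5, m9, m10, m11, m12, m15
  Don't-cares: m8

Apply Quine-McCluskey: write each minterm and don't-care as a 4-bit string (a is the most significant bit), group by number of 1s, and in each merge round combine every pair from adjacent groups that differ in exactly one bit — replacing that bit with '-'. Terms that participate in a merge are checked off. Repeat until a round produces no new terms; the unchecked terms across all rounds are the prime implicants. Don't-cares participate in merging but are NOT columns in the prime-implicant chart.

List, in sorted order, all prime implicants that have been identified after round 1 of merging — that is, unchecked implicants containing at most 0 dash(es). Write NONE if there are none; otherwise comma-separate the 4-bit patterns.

[col 0] 0001*, 0010*, 0100*, 0101*, 1000*, 1001*, 1010*, 1011*, 1100*, 1111*
[col 1] -001, -010, -100, 0-01, 010-, 1-00, 1-11, 10-0*, 10-1*, 100-*, 101-*
[col 2] 10--
Prime implicants: -001, -010, -100, 0-01, 010-, 1-00, 1-11, 10--

NONE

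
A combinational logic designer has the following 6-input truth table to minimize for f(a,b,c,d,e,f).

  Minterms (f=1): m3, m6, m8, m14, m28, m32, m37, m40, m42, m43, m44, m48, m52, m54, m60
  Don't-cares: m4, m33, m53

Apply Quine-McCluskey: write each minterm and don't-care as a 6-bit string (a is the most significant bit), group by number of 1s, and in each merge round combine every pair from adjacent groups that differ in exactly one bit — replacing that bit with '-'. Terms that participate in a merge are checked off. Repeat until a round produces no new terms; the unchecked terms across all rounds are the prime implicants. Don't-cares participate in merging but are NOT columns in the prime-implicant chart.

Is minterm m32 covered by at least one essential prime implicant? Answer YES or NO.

NO

Round 0: 000011 000100✓ 000110✓ 001000✓ 001110✓ 011100✓ 100000✓ 100001✓ 100101✓ 101000✓ 101010✓ 101011✓ 101100✓ 110000✓ 110100✓ 110101✓ 110110✓ 111100✓
Round 1: -01000 -11100 00-110 0001-0 1-0000 1-0101 1-1100 10-000 100-01 10000- 101-00 1010-0 10101- 11-100 110-00 1101-0 11010-
PIs = {-01000, -11100, 00-110, 000011, 0001-0, 1-0000, 1-0101, 1-1100, 10-000, 100-01, 10000-, 101-00, 1010-0, 10101-, 11-100, 110-00, 1101-0, 11010-}
Coverage chart:
  m3: 000011 ←essential
  m6: 00-110,0001-0
  m8: -01000 ←essential
  m14: 00-110 ←essential
  m28: -11100 ←essential
  m32: 1-0000,10-000,10000-
  m37: 1-0101,100-01
  m40: -01000,10-000,101-00,1010-0
  m42: 1010-0,10101-
  m43: 10101- ←essential
  m44: 1-1100,101-00
  m48: 1-0000,110-00
  m52: 11-100,110-00,1101-0,11010-
  m54: 1101-0 ←essential
  m60: -11100,1-1100,11-100
Essential: -01000, -11100, 00-110, 000011, 10101-, 1101-0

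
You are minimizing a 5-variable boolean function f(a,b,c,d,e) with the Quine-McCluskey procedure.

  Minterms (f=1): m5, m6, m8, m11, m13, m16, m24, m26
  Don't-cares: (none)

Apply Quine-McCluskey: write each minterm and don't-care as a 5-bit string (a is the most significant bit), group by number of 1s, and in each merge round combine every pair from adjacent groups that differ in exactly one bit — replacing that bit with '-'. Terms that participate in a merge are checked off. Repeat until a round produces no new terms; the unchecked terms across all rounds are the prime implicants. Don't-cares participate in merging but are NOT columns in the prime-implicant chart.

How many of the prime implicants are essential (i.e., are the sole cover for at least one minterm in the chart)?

[col 0] 00101*, 00110, 01000*, 01011, 01101*, 10000*, 11000*, 11010*
[col 1] -1000, 0-101, 1-000, 110-0
Prime implicants: -1000, 0-101, 00110, 01011, 1-000, 110-0
PI chart (minterm → PIs covering it):
  5 | 0-101  (sole → essential)
  6 | 00110  (sole → essential)
  8 | -1000  (sole → essential)
  11 | 01011  (sole → essential)
  13 | 0-101  (sole → essential)
  16 | 1-000  (sole → essential)
  24 | -1000,1-000,110-0
  26 | 110-0  (sole → essential)
Essential prime implicants: -1000, 0-101, 00110, 01011, 1-000, 110-0

6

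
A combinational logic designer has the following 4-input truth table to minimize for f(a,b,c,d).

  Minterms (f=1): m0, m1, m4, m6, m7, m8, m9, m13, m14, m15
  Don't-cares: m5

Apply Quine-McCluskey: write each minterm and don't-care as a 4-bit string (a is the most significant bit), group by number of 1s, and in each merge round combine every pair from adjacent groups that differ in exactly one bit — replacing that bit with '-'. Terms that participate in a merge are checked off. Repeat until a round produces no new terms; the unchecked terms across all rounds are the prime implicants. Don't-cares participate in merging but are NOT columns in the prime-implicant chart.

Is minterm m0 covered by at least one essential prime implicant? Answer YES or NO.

Round 0: 0000✓ 0001✓ 0100✓ 0101✓ 0110✓ 0111✓ 1000✓ 1001✓ 1101✓ 1110✓ 1111✓
Round 1: -000✓ -001✓ -101✓ -110✓ -111✓ 0-00✓ 0-01✓ 000-✓ 01-0✓ 01-1✓ 010-✓ 011-✓ 1-01✓ 100-✓ 11-1✓ 111-✓
Round 2: --01 -00- -1-1 -11- 0-0- 01--
PIs = {--01, -00-, -1-1, -11-, 0-0-, 01--}
Coverage chart:
  m0: -00-,0-0-
  m1: --01,-00-,0-0-
  m4: 0-0-,01--
  m6: -11-,01--
  m7: -1-1,-11-,01--
  m8: -00- ←essential
  m9: --01,-00-
  m13: --01,-1-1
  m14: -11- ←essential
  m15: -1-1,-11-
Essential: -00-, -11-

YES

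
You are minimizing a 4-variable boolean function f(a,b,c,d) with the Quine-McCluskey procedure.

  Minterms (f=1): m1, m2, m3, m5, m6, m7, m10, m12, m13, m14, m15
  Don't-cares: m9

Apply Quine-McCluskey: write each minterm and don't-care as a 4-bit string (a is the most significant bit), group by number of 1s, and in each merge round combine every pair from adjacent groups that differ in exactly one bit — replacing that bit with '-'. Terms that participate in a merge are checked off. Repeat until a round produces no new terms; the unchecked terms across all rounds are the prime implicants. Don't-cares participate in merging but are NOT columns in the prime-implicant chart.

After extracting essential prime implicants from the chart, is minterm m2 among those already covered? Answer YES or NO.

YES

size-2^0 implicants → 0001(✓)  0010(✓)  0011(✓)  0101(✓)  0110(✓)  0111(✓)  1001(✓)  1010(✓)  1100(✓)  1101(✓)  1110(✓)  1111(✓)
size-2^1 implicants → -001(✓)  -010(✓)  -101(✓)  -110(✓)  -111(✓)  0-01(✓)  0-10(✓)  0-11(✓)  00-1(✓)  001-(✓)  01-1(✓)  011-(✓)  1-01(✓)  1-10(✓)  11-0(✓)  11-1(✓)  110-(✓)  111-(✓)
size-2^2 implicants → --01  --10  -1-1  -11-  0--1  0-1-  11--
Unchecked terms (primes): --01, --10, -1-1, -11-, 0--1, 0-1-, 11--
Minterm coverage:
  m1 ⊆ --01,0--1
  m2 ⊆ --10,0-1-
  m3 ⊆ 0--1,0-1-
  m5 ⊆ --01,-1-1,0--1
  m6 ⊆ --10,-11-,0-1-
  m7 ⊆ -1-1,-11-,0--1,0-1-
  m10 ⊆ --10 [E]
  m12 ⊆ 11-- [E]
  m13 ⊆ --01,-1-1,11--
  m14 ⊆ --10,-11-,11--
  m15 ⊆ -1-1,-11-,11--
E = {--10, 11--}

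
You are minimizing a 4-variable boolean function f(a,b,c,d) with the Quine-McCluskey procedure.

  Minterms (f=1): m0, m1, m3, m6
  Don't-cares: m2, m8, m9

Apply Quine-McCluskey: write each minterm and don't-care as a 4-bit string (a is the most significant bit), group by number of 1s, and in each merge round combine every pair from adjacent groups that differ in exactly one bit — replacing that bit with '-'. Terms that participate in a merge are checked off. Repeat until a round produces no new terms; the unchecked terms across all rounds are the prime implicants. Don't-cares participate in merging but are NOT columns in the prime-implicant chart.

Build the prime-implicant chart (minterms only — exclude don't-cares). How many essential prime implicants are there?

2

Round 0: 0000✓ 0001✓ 0010✓ 0011✓ 0110✓ 1000✓ 1001✓
Round 1: -000✓ -001✓ 0-10 00-0✓ 00-1✓ 000-✓ 001-✓ 100-✓
Round 2: -00- 00--
PIs = {-00-, 0-10, 00--}
Coverage chart:
  m0: -00-,00--
  m1: -00-,00--
  m3: 00-- ←essential
  m6: 0-10 ←essential
Essential: 0-10, 00--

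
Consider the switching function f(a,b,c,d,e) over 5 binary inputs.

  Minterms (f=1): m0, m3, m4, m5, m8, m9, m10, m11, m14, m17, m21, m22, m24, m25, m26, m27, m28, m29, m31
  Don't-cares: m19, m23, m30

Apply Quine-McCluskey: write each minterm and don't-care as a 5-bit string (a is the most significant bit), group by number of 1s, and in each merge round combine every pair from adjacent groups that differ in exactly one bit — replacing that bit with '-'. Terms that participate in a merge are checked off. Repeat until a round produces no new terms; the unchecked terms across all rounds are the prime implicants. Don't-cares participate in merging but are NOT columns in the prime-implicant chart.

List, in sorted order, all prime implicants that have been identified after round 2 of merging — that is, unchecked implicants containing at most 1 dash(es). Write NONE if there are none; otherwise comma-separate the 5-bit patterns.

Round 0: 00000✓ 00011✓ 00100✓ 00101✓ 01000✓ 01001✓ 01010✓ 01011✓ 01110✓ 10001✓ 10011✓ 10101✓ 10110✓ 10111✓ 11000✓ 11001✓ 11010✓ 11011✓ 11100✓ 11101✓ 11110✓ 11111✓
Round 1: -0011✓ -0101 -1000✓ -1001✓ -1010✓ -1011✓ -1110✓ 0-000 0-011✓ 00-00 0010- 01-10✓ 010-0✓ 010-1✓ 0100-✓ 0101-✓ 1-001✓ 1-011✓ 1-101✓ 1-110✓ 1-111✓ 10-01✓ 10-11✓ 100-1✓ 101-1✓ 1011-✓ 11-00✓ 11-01✓ 11-10✓ 11-11✓ 110-0✓ 110-1✓ 1100-✓ 1101-✓ 111-0✓ 111-1✓ 1110-✓ 1111-✓
Round 2: --011 -1-10 -10-0✓ -10-1✓ -100-✓ -101-✓ 010--✓ 1--01✓ 1--11✓ 1-0-1✓ 1-1-1✓ 1-11- 10--1✓ 11--0✓ 11--1✓ 11-0-✓ 11-1-✓ 110--✓ 111--✓
Round 3: -10-- 1---1 11---
PIs = {--011, -0101, -1-10, -10--, 0-000, 00-00, 0010-, 1---1, 1-11-, 11---}

-0101, 0-000, 00-00, 0010-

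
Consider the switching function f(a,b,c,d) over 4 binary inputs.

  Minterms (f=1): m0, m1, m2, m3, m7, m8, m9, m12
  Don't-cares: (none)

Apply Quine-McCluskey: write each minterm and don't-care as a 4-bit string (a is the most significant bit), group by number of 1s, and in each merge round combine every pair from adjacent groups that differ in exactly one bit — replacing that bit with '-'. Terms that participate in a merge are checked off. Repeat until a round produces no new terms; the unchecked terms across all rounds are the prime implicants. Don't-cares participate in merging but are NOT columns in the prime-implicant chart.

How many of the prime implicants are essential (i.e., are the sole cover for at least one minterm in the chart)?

4

Round 0: 0000✓ 0001✓ 0010✓ 0011✓ 0111✓ 1000✓ 1001✓ 1100✓
Round 1: -000✓ -001✓ 0-11 00-0✓ 00-1✓ 000-✓ 001-✓ 1-00 100-✓
Round 2: -00- 00--
PIs = {-00-, 0-11, 00--, 1-00}
Coverage chart:
  m0: -00-,00--
  m1: -00-,00--
  m2: 00-- ←essential
  m3: 0-11,00--
  m7: 0-11 ←essential
  m8: -00-,1-00
  m9: -00- ←essential
  m12: 1-00 ←essential
Essential: -00-, 0-11, 00--, 1-00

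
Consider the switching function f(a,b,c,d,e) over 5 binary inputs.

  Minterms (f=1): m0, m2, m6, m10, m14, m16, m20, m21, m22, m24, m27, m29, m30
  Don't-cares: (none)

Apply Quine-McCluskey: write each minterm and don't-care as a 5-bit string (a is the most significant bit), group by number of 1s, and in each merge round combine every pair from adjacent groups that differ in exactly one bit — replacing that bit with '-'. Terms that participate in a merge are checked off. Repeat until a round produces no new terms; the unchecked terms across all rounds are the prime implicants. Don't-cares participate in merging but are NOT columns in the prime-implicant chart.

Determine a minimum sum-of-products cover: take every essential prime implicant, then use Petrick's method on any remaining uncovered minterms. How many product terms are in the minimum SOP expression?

size-2^0 implicants → 00000(✓)  00010(✓)  00110(✓)  01010(✓)  01110(✓)  10000(✓)  10100(✓)  10101(✓)  10110(✓)  11000(✓)  11011  11101(✓)  11110(✓)
size-2^1 implicants → -0000  -0110(✓)  -1110(✓)  0-010(✓)  0-110(✓)  00-10(✓)  000-0  01-10(✓)  1-000  1-101  1-110(✓)  10-00  101-0  1010-
size-2^2 implicants → --110  0--10
Unchecked terms (primes): --110, -0000, 0--10, 000-0, 1-000, 1-101, 10-00, 101-0, 1010-, 11011
Minterm coverage:
  m0 ⊆ -0000,000-0
  m2 ⊆ 0--10,000-0
  m6 ⊆ --110,0--10
  m10 ⊆ 0--10 [E]
  m14 ⊆ --110,0--10
  m16 ⊆ -0000,1-000,10-00
  m20 ⊆ 10-00,101-0,1010-
  m21 ⊆ 1-101,1010-
  m22 ⊆ --110,101-0
  m24 ⊆ 1-000 [E]
  m27 ⊆ 11011 [E]
  m29 ⊆ 1-101 [E]
  m30 ⊆ --110 [E]
E = {--110, 0--10, 1-000, 1-101, 11011}
Petrick residual → -0000, 10-00
Cover = cde' + b'c'd'e' + a'de' + ac'd'e' + acd'e + ab'd'e' + abc'de  |cover|=7

7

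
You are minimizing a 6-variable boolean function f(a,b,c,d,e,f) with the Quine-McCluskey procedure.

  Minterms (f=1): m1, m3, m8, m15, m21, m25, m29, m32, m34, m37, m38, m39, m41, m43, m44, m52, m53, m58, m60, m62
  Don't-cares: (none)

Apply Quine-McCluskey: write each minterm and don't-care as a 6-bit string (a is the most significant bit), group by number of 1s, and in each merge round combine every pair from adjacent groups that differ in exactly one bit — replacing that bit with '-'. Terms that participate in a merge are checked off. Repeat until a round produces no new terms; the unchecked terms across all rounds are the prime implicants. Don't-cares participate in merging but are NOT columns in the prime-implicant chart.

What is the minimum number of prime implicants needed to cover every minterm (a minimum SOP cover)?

Round 0: 000001✓ 000011✓ 001000 001111 010101✓ 011001✓ 011101✓ 100000✓ 100010✓ 100101✓ 100110✓ 100111✓ 101001✓ 101011✓ 101100✓ 110100✓ 110101✓ 111010✓ 111100✓ 111110✓
Round 1: -10101 0000-1 01-101 011-01 1-0101 1-1100 100-10 1000-0 1001-1 10011- 1010-1 11-100 11010- 111-10 1111-0
PIs = {-10101, 0000-1, 001000, 001111, 01-101, 011-01, 1-0101, 1-1100, 100-10, 1000-0, 1001-1, 10011-, 1010-1, 11-100, 11010-, 111-10, 1111-0}
Coverage chart:
  m1: 0000-1 ←essential
  m3: 0000-1 ←essential
  m8: 001000 ←essential
  m15: 001111 ←essential
  m21: -10101,01-101
  m25: 011-01 ←essential
  m29: 01-101,011-01
  m32: 1000-0 ←essential
  m34: 100-10,1000-0
  m37: 1-0101,1001-1
  m38: 100-10,10011-
  m39: 1001-1,10011-
  m41: 1010-1 ←essential
  m43: 1010-1 ←essential
  m44: 1-1100 ←essential
  m52: 11-100,11010-
  m53: -10101,1-0101,11010-
  m58: 111-10 ←essential
  m60: 1-1100,11-100,1111-0
  m62: 111-10,1111-0
Essential: 0000-1, 001000, 001111, 011-01, 1-1100, 1000-0, 1010-1, 111-10
Petrick residual → -10101, 1-0101, 10011-, 11-100
Min cover (12 terms): bc'de'f + a'b'c'd'f + a'b'cd'e'f' + a'b'cdef + a'bce'f + ac'de'f + acde'f' + ab'c'd'f' + ab'c'de + ab'cd'f + abde'f' + abcef'

12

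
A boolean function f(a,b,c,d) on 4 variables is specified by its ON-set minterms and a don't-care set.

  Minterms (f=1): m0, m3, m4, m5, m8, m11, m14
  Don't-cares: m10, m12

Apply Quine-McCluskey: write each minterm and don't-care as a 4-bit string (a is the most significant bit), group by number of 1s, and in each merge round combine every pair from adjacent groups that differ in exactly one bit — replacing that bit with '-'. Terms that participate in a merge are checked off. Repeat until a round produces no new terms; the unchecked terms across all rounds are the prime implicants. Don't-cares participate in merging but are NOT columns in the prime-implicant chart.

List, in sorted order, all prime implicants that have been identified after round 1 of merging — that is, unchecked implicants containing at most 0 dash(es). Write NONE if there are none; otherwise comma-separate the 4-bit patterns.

NONE

size-2^0 implicants → 0000(✓)  0011(✓)  0100(✓)  0101(✓)  1000(✓)  1010(✓)  1011(✓)  1100(✓)  1110(✓)
size-2^1 implicants → -000(✓)  -011  -100(✓)  0-00(✓)  010-  1-00(✓)  1-10(✓)  10-0(✓)  101-  11-0(✓)
size-2^2 implicants → --00  1--0
Unchecked terms (primes): --00, -011, 010-, 1--0, 101-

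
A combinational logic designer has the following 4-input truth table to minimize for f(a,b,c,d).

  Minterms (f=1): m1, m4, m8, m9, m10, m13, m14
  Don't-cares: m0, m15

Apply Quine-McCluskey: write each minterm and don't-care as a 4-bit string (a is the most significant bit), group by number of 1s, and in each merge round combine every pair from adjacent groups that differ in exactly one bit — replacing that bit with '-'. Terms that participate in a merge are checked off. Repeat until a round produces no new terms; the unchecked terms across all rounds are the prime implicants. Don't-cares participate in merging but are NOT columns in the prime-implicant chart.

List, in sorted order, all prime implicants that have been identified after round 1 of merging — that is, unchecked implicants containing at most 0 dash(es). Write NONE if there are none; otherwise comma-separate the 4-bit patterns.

[col 0] 0000*, 0001*, 0100*, 1000*, 1001*, 1010*, 1101*, 1110*, 1111*
[col 1] -000*, -001*, 0-00, 000-*, 1-01, 1-10, 10-0, 100-*, 11-1, 111-
[col 2] -00-
Prime implicants: -00-, 0-00, 1-01, 1-10, 10-0, 11-1, 111-

NONE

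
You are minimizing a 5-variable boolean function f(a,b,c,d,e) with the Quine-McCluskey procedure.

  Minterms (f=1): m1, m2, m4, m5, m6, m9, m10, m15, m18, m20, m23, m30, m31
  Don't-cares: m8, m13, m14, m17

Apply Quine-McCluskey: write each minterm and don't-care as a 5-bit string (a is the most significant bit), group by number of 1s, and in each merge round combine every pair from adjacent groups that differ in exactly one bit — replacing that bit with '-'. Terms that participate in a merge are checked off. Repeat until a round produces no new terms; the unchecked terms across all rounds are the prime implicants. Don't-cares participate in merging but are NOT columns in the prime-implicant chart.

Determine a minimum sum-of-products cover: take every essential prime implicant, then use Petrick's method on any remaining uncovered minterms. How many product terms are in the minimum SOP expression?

6

Round 0: 00001✓ 00010✓ 00100✓ 00101✓ 00110✓ 01000✓ 01001✓ 01010✓ 01101✓ 01110✓ 01111✓ 10001✓ 10010✓ 10100✓ 10111✓ 11110✓ 11111✓
Round 1: -0001 -0010 -0100 -1110✓ -1111✓ 0-001✓ 0-010✓ 0-101✓ 0-110✓ 00-01✓ 00-10✓ 001-0 0010- 01-01✓ 01-10✓ 010-0 0100- 011-1 0111-✓ 1-111 1111-✓
Round 2: -111- 0--01 0--10
PIs = {-0001, -0010, -0100, -111-, 0--01, 0--10, 001-0, 0010-, 010-0, 0100-, 011-1, 1-111}
Coverage chart:
  m1: -0001,0--01
  m2: -0010,0--10
  m4: -0100,001-0,0010-
  m5: 0--01,0010-
  m6: 0--10,001-0
  m9: 0--01,0100-
  m10: 0--10,010-0
  m15: -111-,011-1
  m18: -0010 ←essential
  m20: -0100 ←essential
  m23: 1-111 ←essential
  m30: -111- ←essential
  m31: -111-,1-111
Essential: -0010, -0100, -111-, 1-111
Petrick residual → 0--01, 0--10
Min cover (6 terms): b'c'de' + b'cd'e' + bcd + a'd'e + a'de' + acde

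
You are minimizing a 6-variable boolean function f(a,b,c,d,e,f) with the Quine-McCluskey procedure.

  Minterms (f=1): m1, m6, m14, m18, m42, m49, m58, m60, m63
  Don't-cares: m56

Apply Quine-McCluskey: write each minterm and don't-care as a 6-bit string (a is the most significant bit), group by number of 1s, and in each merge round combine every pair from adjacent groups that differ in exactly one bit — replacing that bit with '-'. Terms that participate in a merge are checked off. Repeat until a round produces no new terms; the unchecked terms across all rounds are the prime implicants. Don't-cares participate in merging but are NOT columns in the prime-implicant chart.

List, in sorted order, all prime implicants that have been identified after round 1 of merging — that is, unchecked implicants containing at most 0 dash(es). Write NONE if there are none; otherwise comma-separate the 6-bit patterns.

size-2^0 implicants → 000001  000110(✓)  001110(✓)  010010  101010(✓)  110001  111000(✓)  111010(✓)  111100(✓)  111111
size-2^1 implicants → 00-110  1-1010  111-00  1110-0
Unchecked terms (primes): 00-110, 000001, 010010, 1-1010, 110001, 111-00, 1110-0, 111111

000001, 010010, 110001, 111111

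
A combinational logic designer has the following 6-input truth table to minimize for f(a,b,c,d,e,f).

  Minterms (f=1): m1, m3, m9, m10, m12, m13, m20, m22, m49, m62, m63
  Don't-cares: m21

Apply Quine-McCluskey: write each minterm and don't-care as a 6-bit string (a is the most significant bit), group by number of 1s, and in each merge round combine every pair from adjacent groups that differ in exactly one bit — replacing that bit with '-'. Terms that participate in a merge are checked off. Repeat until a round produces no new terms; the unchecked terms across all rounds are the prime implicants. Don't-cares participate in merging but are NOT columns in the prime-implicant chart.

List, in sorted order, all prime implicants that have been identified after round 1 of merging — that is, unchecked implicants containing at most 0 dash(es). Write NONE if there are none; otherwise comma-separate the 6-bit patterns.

Round 0: 000001✓ 000011✓ 001001✓ 001010 001100✓ 001101✓ 010100✓ 010101✓ 010110✓ 110001 111110✓ 111111✓
Round 1: 00-001 0000-1 001-01 00110- 0101-0 01010- 11111-
PIs = {00-001, 0000-1, 001-01, 001010, 00110-, 0101-0, 01010-, 110001, 11111-}

001010, 110001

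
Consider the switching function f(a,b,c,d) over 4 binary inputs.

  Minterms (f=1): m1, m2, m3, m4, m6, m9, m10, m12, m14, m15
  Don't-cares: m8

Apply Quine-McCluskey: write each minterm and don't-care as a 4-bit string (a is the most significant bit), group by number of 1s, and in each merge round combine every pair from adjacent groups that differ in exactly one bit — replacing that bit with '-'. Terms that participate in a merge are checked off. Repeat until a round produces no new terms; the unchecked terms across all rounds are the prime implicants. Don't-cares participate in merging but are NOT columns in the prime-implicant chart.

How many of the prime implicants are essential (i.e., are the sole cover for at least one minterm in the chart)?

Round 0: 0001✓ 0010✓ 0011✓ 0100✓ 0110✓ 1000✓ 1001✓ 1010✓ 1100✓ 1110✓ 1111✓
Round 1: -001 -010✓ -100✓ -110✓ 0-10✓ 00-1 001- 01-0✓ 1-00✓ 1-10✓ 10-0✓ 100- 11-0✓ 111-
Round 2: --10 -1-0 1--0
PIs = {--10, -001, -1-0, 00-1, 001-, 1--0, 100-, 111-}
Coverage chart:
  m1: -001,00-1
  m2: --10,001-
  m3: 00-1,001-
  m4: -1-0 ←essential
  m6: --10,-1-0
  m9: -001,100-
  m10: --10,1--0
  m12: -1-0,1--0
  m14: --10,-1-0,1--0,111-
  m15: 111- ←essential
Essential: -1-0, 111-

2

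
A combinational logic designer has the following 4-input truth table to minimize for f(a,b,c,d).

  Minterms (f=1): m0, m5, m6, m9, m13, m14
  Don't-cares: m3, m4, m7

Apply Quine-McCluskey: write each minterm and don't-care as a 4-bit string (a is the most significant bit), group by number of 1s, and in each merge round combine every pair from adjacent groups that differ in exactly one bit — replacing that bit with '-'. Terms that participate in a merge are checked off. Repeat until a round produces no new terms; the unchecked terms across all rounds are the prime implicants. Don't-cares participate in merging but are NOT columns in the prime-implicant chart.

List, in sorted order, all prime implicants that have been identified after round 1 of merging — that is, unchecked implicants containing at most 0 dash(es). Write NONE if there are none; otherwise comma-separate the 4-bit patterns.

NONE

Round 0: 0000✓ 0011✓ 0100✓ 0101✓ 0110✓ 0111✓ 1001✓ 1101✓ 1110✓
Round 1: -101 -110 0-00 0-11 01-0✓ 01-1✓ 010-✓ 011-✓ 1-01
Round 2: 01--
PIs = {-101, -110, 0-00, 0-11, 01--, 1-01}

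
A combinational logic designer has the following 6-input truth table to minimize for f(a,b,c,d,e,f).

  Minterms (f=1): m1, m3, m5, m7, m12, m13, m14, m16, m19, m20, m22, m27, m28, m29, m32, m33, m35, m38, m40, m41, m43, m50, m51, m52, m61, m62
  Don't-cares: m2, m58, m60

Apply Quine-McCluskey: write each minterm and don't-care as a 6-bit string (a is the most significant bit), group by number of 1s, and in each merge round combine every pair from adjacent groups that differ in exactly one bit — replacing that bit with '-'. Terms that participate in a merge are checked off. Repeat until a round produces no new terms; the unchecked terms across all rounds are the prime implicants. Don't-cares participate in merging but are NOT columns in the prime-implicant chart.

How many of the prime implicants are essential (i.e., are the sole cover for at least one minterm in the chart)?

[col 0] 000001*, 000010*, 000011*, 000101*, 000111*, 001100*, 001101*, 001110*, 010000*, 010011*, 010100*, 010110*, 011011*, 011100*, 011101*, 100000*, 100001*, 100011*, 100110, 101000*, 101001*, 101011*, 110010*, 110011*, 110100*, 111010*, 111100*, 111101*, 111110*
[col 1] -00001*, -00011*, -10011*, -10100*, -11100*, -11101*, 0-0011*, 0-1100*, 0-1101*, 00-101, 000-01*, 000-11*, 0000-1*, 00001-, 0001-1*, 0011-0, 00110-*, 01-011, 01-100*, 010-00, 0101-0, 01110-*, 1-0011*, 10-000*, 10-001*, 10-011*, 1000-1*, 10000-*, 1010-1*, 10100-*, 11-010, 11-100*, 11001-, 111-10, 1111-0, 11110-*
[col 2] --0011, -000-1, -1-100, -1110-, 0-110-, 000--1, 10-0-1, 10-00-
Prime implicants: --0011, -000-1, -1-100, -1110-, 0-110-, 00-101, 000--1, 00001-, 0011-0, 01-011, 010-00, 0101-0, 10-0-1, 10-00-, 100110, 11-010, 11001-, 111-10, 1111-0
PI chart (minterm → PIs covering it):
  1 | -000-1,000--1
  3 | --0011,-000-1,000--1,00001-
  5 | 00-101,000--1
  7 | 000--1  (sole → essential)
  12 | 0-110-,0011-0
  13 | 0-110-,00-101
  14 | 0011-0  (sole → essential)
  16 | 010-00  (sole → essential)
  19 | --0011,01-011
  20 | -1-100,010-00,0101-0
  22 | 0101-0  (sole → essential)
  27 | 01-011  (sole → essential)
  28 | -1-100,-1110-,0-110-
  29 | -1110-,0-110-
  32 | 10-00-  (sole → essential)
  33 | -000-1,10-0-1,10-00-
  35 | --0011,-000-1,10-0-1
  38 | 100110  (sole → essential)
  40 | 10-00-  (sole → essential)
  41 | 10-0-1,10-00-
  43 | 10-0-1  (sole → essential)
  50 | 11-010,11001-
  51 | --0011,11001-
  52 | -1-100  (sole → essential)
  61 | -1110-  (sole → essential)
  62 | 111-10,1111-0
Essential prime implicants: -1-100, -1110-, 000--1, 0011-0, 01-011, 010-00, 0101-0, 10-0-1, 10-00-, 100110

10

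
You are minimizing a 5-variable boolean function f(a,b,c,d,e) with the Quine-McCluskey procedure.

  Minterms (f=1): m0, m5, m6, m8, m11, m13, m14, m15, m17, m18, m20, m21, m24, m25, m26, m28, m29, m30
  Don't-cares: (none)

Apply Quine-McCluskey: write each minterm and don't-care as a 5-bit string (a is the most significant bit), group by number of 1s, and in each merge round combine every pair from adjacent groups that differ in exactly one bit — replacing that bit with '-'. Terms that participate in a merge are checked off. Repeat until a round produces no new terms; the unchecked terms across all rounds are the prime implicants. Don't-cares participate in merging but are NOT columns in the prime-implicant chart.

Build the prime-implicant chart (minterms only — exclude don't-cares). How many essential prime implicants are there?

7

[col 0] 00000*, 00101*, 00110*, 01000*, 01011*, 01101*, 01110*, 01111*, 10001*, 10010*, 10100*, 10101*, 11000*, 11001*, 11010*, 11100*, 11101*, 11110*
[col 1] -0101*, -1000, -1101*, -1110, 0-000, 0-101*, 0-110, 01-11, 011-1, 0111-, 1-001*, 1-010, 1-100*, 1-101*, 10-01*, 1010-*, 11-00*, 11-01*, 11-10*, 110-0*, 1100-*, 111-0*, 1110-*
[col 2] --101, 1--01, 1-10-, 11--0, 11-0-
Prime implicants: --101, -1000, -1110, 0-000, 0-110, 01-11, 011-1, 0111-, 1--01, 1-010, 1-10-, 11--0, 11-0-
PI chart (minterm → PIs covering it):
  0 | 0-000  (sole → essential)
  5 | --101  (sole → essential)
  6 | 0-110  (sole → essential)
  8 | -1000,0-000
  11 | 01-11  (sole → essential)
  13 | --101,011-1
  14 | -1110,0-110,0111-
  15 | 01-11,011-1,0111-
  17 | 1--01  (sole → essential)
  18 | 1-010  (sole → essential)
  20 | 1-10-  (sole → essential)
  21 | --101,1--01,1-10-
  24 | -1000,11--0,11-0-
  25 | 1--01,11-0-
  26 | 1-010,11--0
  28 | 1-10-,11--0,11-0-
  29 | --101,1--01,1-10-,11-0-
  30 | -1110,11--0
Essential prime implicants: --101, 0-000, 0-110, 01-11, 1--01, 1-010, 1-10-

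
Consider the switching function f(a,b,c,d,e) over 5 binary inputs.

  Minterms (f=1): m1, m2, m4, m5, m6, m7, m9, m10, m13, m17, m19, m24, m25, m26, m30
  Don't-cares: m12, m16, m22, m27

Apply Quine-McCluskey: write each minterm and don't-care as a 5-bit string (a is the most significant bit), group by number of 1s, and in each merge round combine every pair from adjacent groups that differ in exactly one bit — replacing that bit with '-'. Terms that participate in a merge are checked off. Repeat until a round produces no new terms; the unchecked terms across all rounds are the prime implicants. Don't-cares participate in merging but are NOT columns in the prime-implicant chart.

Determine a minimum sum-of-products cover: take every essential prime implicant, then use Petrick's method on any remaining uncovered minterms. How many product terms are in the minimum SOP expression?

6

size-2^0 implicants → 00001(✓)  00010(✓)  00100(✓)  00101(✓)  00110(✓)  00111(✓)  01001(✓)  01010(✓)  01100(✓)  01101(✓)  10000(✓)  10001(✓)  10011(✓)  10110(✓)  11000(✓)  11001(✓)  11010(✓)  11011(✓)  11110(✓)
size-2^1 implicants → -0001(✓)  -0110  -1001(✓)  -1010  0-001(✓)  0-010  0-100(✓)  0-101(✓)  00-01(✓)  00-10  001-0(✓)  001-1(✓)  0010-(✓)  0011-(✓)  01-01(✓)  0110-(✓)  1-000(✓)  1-001(✓)  1-011(✓)  1-110  100-1(✓)  1000-(✓)  11-10  110-0(✓)  110-1(✓)  1100-(✓)  1101-(✓)
size-2^2 implicants → --001  0--01  0-10-  001--  1-0-1  1-00-  110--
Unchecked terms (primes): --001, -0110, -1010, 0--01, 0-010, 0-10-, 00-10, 001--, 1-0-1, 1-00-, 1-110, 11-10, 110--
Minterm coverage:
  m1 ⊆ --001,0--01
  m2 ⊆ 0-010,00-10
  m4 ⊆ 0-10-,001--
  m5 ⊆ 0--01,0-10-,001--
  m6 ⊆ -0110,00-10,001--
  m7 ⊆ 001-- [E]
  m9 ⊆ --001,0--01
  m10 ⊆ -1010,0-010
  m13 ⊆ 0--01,0-10-
  m17 ⊆ --001,1-0-1,1-00-
  m19 ⊆ 1-0-1 [E]
  m24 ⊆ 1-00-,110--
  m25 ⊆ --001,1-0-1,1-00-,110--
  m26 ⊆ -1010,11-10,110--
  m30 ⊆ 1-110,11-10
E = {001--, 1-0-1}
Petrick residual → 0--01, 0-010, 1-00-, 11-10
Cover = a'd'e + a'c'de' + a'b'c + ac'e + ac'd' + abde'  |cover|=6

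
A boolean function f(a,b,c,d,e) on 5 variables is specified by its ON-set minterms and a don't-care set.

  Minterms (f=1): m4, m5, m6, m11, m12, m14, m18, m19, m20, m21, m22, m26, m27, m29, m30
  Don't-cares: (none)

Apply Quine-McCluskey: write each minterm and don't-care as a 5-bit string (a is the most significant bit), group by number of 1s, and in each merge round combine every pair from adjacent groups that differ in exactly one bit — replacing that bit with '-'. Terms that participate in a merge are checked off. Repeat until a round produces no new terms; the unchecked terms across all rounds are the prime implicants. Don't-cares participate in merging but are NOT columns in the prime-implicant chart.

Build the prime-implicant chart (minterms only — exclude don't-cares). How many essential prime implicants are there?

5

size-2^0 implicants → 00100(✓)  00101(✓)  00110(✓)  01011(✓)  01100(✓)  01110(✓)  10010(✓)  10011(✓)  10100(✓)  10101(✓)  10110(✓)  11010(✓)  11011(✓)  11101(✓)  11110(✓)
size-2^1 implicants → -0100(✓)  -0101(✓)  -0110(✓)  -1011  -1110(✓)  0-100(✓)  0-110(✓)  001-0(✓)  0010-(✓)  011-0(✓)  1-010(✓)  1-011(✓)  1-101  1-110(✓)  10-10(✓)  1001-(✓)  101-0(✓)  1010-(✓)  11-10(✓)  1101-(✓)
size-2^2 implicants → --110  -01-0  -010-  0-1-0  1--10  1-01-
Unchecked terms (primes): --110, -01-0, -010-, -1011, 0-1-0, 1--10, 1-01-, 1-101
Minterm coverage:
  m4 ⊆ -01-0,-010-,0-1-0
  m5 ⊆ -010- [E]
  m6 ⊆ --110,-01-0,0-1-0
  m11 ⊆ -1011 [E]
  m12 ⊆ 0-1-0 [E]
  m14 ⊆ --110,0-1-0
  m18 ⊆ 1--10,1-01-
  m19 ⊆ 1-01- [E]
  m20 ⊆ -01-0,-010-
  m21 ⊆ -010-,1-101
  m22 ⊆ --110,-01-0,1--10
  m26 ⊆ 1--10,1-01-
  m27 ⊆ -1011,1-01-
  m29 ⊆ 1-101 [E]
  m30 ⊆ --110,1--10
E = {-010-, -1011, 0-1-0, 1-01-, 1-101}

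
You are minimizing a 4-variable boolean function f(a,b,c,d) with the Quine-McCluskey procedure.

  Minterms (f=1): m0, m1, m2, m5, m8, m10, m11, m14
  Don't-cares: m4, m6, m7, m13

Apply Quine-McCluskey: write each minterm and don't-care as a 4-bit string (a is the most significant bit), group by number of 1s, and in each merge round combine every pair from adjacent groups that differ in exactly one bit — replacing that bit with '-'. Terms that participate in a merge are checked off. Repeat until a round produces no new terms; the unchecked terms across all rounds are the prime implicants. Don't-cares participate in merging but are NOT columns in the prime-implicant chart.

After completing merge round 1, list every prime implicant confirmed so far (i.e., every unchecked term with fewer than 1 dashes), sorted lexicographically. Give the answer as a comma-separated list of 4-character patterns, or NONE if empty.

Round 0: 0000✓ 0001✓ 0010✓ 0100✓ 0101✓ 0110✓ 0111✓ 1000✓ 1010✓ 1011✓ 1101✓ 1110✓
Round 1: -000✓ -010✓ -101 -110✓ 0-00✓ 0-01✓ 0-10✓ 00-0✓ 000-✓ 01-0✓ 01-1✓ 010-✓ 011-✓ 1-10✓ 10-0✓ 101-
Round 2: --10 -0-0 0--0 0-0- 01--
PIs = {--10, -0-0, -101, 0--0, 0-0-, 01--, 101-}

NONE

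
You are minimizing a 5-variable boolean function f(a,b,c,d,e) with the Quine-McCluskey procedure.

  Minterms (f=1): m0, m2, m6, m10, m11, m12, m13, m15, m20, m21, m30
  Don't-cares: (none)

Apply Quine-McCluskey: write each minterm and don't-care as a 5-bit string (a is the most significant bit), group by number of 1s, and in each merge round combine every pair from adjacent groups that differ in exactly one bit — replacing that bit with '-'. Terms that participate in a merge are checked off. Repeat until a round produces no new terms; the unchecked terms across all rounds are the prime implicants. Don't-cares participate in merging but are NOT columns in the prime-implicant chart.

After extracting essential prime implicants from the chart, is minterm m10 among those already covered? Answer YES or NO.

NO

Round 0: 00000✓ 00010✓ 00110✓ 01010✓ 01011✓ 01100✓ 01101✓ 01111✓ 10100✓ 10101✓ 11110
Round 1: 0-010 00-10 000-0 01-11 0101- 011-1 0110- 1010-
PIs = {0-010, 00-10, 000-0, 01-11, 0101-, 011-1, 0110-, 1010-, 11110}
Coverage chart:
  m0: 000-0 ←essential
  m2: 0-010,00-10,000-0
  m6: 00-10 ←essential
  m10: 0-010,0101-
  m11: 01-11,0101-
  m12: 0110- ←essential
  m13: 011-1,0110-
  m15: 01-11,011-1
  m20: 1010- ←essential
  m21: 1010- ←essential
  m30: 11110 ←essential
Essential: 00-10, 000-0, 0110-, 1010-, 11110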